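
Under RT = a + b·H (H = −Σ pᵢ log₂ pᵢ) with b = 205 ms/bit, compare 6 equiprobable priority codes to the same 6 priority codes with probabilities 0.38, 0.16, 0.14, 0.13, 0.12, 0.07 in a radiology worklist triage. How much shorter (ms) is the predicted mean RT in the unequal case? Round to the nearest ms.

44 ms

The RT saving is b·ΔH. Equiprobable H₀ = log₂(6) = 2.5850 bits; with the given probabilities H = 2.3688 bits.
b·(H₀ − H) = 205 × (2.5850 − 2.3688) = 44.30 ms.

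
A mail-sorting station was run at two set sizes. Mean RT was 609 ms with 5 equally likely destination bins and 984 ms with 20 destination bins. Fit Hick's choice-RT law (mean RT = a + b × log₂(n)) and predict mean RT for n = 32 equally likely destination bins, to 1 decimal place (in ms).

1111.1 ms

Fit slope and intercept:
  b = (984 − 609) / (log₂ 20 − log₂ 5) = 375 / (4.3219 − 2.3219) = 187.500 ms/bit
  a = 609 − 187.500 × 2.3219 = 173.638 ms
Then RT(32) = 173.638 + 187.500 × log₂ 32 = 173.638 + 187.500 × 5 ≈ 1111.138 ms.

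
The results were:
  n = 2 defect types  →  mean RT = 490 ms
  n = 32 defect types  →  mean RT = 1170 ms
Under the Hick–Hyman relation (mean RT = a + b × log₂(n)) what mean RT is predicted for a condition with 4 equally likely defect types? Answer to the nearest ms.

Solve the two-equation system in a and b:
  b = (1170 − 490) / (log₂ 32 − log₂ 2) = 680 / (5 − 1) = 170 ms/bit
  a = 490 − 170 × 1 = 320 ms
Then RT(4) = 320 + 170 × log₂ 4 = 320 + 170 × 2 ≈ 660.000 ms.

660 ms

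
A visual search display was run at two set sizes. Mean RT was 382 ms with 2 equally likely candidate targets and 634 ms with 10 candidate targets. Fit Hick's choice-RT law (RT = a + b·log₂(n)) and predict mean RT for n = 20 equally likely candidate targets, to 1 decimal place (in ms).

742.5 ms

RT is linear in log₂ n, so two points fix the line:
  b = (634 − 382) / (log₂ 10 − log₂ 2) = 252 / (3.3219 − 1) = 108.530 ms/bit
  a = 382 − 108.530 × 1 = 273.470 ms
Then RT(20) = 273.470 + 108.530 × log₂ 20 = 273.470 + 108.530 × 4.3219 ≈ 742.530 ms.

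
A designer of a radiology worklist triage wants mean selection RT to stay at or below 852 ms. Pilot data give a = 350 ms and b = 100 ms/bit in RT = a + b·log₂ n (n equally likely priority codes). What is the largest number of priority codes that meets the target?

100·log₂ n ≤ 852 − 350 = 502, giving log₂ n ≤ 5.0200 and n ≤ 32.447. The largest whole number is 32.

32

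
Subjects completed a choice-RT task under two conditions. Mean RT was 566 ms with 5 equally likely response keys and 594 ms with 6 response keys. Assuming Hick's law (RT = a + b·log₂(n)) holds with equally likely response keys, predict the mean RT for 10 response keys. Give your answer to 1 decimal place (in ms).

Fit slope and intercept:
  b = (594 − 566) / (log₂ 6 − log₂ 5) = 28 / (2.5850 − 2.3219) = 106.450 ms/bit
  a = 566 − 106.450 × 2.3219 = 318.831 ms
Then RT(10) = 318.831 + 106.450 × log₂ 10 = 318.831 + 106.450 × 3.3219 ≈ 672.450 ms.

672.4 ms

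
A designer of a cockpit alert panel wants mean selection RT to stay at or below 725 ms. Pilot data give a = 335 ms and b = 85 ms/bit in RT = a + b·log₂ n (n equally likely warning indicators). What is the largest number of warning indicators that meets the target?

85·log₂ n ≤ 725 − 335 = 390, giving log₂ n ≤ 4.5882 and n ≤ 24.055. The largest whole number is 24.

24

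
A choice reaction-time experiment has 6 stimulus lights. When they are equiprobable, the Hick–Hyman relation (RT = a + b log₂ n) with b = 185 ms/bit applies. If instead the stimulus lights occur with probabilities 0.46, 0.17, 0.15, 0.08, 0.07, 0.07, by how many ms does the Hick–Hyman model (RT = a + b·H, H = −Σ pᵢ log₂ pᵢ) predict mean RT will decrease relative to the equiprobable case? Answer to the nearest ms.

The RT saving is b·ΔH. Equiprobable H₀ = log₂(6) = 2.5850 bits; with the given probabilities H = 2.1891 bits.
b·(H₀ − H) = 185 × (2.5850 − 2.1891) = 73.24 ms.

73 ms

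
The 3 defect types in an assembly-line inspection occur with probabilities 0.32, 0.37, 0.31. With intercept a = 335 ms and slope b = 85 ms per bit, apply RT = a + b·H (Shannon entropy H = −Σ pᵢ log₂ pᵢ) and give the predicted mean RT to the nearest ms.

Entropy contributions −pᵢ log₂ pᵢ: 0.5260, 0.5307, 0.5238; sum H = 1.5806 bits.
RT = a + bH = 335 + 85·1.5806 = 469.35 ms.

469 ms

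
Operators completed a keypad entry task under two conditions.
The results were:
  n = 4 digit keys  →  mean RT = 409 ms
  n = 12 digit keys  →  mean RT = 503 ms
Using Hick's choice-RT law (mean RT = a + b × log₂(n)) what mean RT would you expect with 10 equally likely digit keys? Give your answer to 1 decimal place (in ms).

Solve the two-equation system in a and b:
  b = (503 − 409) / (log₂ 12 − log₂ 4) = 94 / (3.5850 − 2) = 59.307 ms/bit
  a = 409 − 59.307 × 2 = 290.385 ms
Then RT(10) = 290.385 + 59.307 × log₂ 10 = 290.385 + 59.307 × 3.3219 ≈ 487.400 ms.

487.4 ms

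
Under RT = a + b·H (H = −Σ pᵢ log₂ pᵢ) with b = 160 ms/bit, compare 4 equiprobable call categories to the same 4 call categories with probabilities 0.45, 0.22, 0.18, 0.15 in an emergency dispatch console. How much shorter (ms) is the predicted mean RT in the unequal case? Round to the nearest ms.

The RT saving is b·ΔH. Equiprobable H₀ = log₂(4) = 2.0000 bits; with the given probabilities H = 1.8548 bits.
b·(H₀ − H) = 160 × (2.0000 − 1.8548) = 23.23 ms.

23 ms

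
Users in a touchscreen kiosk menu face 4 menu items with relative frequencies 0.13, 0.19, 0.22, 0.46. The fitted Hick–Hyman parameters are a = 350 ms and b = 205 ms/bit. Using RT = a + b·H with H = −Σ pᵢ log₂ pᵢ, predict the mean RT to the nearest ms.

726 ms

H = 0.13·log₂(1/0.13) + 0.19·log₂(1/0.19) + 0.22·log₂(1/0.22) + 0.46·log₂(1/0.46) = 1.8338 bits.
RT = 350 + 205 × 1.8338 = 725.92 ms.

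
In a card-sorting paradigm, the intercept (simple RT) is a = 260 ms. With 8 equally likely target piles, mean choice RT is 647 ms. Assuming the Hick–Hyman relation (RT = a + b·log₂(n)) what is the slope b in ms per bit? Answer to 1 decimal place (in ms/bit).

129.0 ms/bit

log₂(8) = 3 bits.
b = (RT − a)/log₂ n = (647 − 260) / 3 = 129.000 ms/bit.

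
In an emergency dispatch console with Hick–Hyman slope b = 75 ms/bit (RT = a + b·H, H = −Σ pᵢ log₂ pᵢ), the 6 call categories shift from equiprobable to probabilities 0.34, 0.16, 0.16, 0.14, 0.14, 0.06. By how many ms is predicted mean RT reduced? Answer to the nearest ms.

13 ms

The RT saving is b·ΔH. Equiprobable H₀ = log₂(6) = 2.5850 bits; with the given probabilities H = 2.4130 bits.
b·(H₀ − H) = 75 × (2.5850 − 2.4130) = 12.90 ms.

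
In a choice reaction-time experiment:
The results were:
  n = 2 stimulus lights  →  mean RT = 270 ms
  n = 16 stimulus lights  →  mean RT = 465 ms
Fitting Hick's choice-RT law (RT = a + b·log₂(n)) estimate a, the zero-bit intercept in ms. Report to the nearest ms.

b = (RT₂ − RT₁)/(log₂ n₂ − log₂ n₁) = (465 − 270)/(4 − 1) = 65 ms/bit.
a = RT₁ − b·log₂ n₁ = 270 − 65 × 1 = 205.000 ms.

205 ms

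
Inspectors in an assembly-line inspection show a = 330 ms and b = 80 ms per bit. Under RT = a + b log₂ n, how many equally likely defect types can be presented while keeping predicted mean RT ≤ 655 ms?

16

Information budget: (655 − 330)/80 = 4.0625 bits, so n ≤ 2^4.0625 = 16.708 → at most 16.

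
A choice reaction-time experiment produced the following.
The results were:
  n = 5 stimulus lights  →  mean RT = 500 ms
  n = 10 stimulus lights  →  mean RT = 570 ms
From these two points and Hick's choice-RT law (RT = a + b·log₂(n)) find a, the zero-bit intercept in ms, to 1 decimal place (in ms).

The slope on a log₂ axis is (570 − 500) / (3.3219 − 2.3219) = 70.000 ms/bit.
a = RT₁ − b·log₂ n₁ = 500 − 70.000 × 2.3219 = 337.465 ms.

337.5 ms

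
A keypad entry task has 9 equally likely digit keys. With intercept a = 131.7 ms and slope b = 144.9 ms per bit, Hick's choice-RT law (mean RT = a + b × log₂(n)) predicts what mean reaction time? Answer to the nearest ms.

log₂(9) = 3.1699 bits, so RT = 131.7 + 144.9 × 3.1699 ≈ 591.022 ms.

591 ms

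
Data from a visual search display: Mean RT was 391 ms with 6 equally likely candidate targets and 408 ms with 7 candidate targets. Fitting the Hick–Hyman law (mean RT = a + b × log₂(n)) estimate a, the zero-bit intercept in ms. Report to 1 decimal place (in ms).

193.4 ms

b = (RT₂ − RT₁)/(log₂ n₂ − log₂ n₁) = (408 − 391)/(2.8074 − 2.5850) = 76.441 ms/bit.
Intercept: a = 391 − 76.441·log₂(6) = 193.402 ms.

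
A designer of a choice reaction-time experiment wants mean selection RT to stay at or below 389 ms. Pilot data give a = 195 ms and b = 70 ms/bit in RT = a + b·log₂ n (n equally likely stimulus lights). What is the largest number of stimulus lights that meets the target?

Set 195 + 70·log₂ n ≤ 389 → log₂ n ≤ (389 − 195)/70 = 2.7714.
So n ≤ 2^2.7714 = 6.828; the largest integer n is 6.

6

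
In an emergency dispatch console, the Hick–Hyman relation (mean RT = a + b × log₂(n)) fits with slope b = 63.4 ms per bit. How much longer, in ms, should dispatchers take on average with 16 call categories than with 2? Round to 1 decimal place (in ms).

190.2 ms

The intercept a cancels: ΔRT = b·(log₂ n₂ − log₂ n₁) = b·log₂(n₂/n₁).
log₂(16) − log₂(2) = log₂(16/2) = log₂(8) = 3.
ΔRT = 63.4 × 3.0000 = 190.200 ms.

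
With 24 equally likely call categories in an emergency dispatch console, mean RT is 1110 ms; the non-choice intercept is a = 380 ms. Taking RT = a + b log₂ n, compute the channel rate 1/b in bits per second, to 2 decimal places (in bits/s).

b = (1110 − 380)/log₂ 24 = 730/4.5850 = 159.216 ms per bit = 0.15922 s/bit; the reciprocal is 6.281 bits/s.

6.28 bits/s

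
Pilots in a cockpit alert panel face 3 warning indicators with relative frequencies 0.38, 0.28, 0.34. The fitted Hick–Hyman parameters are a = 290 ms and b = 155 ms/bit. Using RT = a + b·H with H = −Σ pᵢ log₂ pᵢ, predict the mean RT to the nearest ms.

H = 0.38·log₂(1/0.38) + 0.28·log₂(1/0.28) + 0.34·log₂(1/0.34) = 1.5738 bits.
RT = 290 + 155 × 1.5738 = 533.95 ms.

534 ms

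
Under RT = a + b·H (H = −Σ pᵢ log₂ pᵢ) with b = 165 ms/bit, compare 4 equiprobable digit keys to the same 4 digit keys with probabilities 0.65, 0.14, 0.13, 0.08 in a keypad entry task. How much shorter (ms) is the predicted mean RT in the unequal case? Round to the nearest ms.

87 ms

The RT saving is b·ΔH. Equiprobable H₀ = log₂(4) = 2.0000 bits; with the given probabilities H = 1.4752 bits.
b·(H₀ − H) = 165 × (2.0000 − 1.4752) = 86.59 ms.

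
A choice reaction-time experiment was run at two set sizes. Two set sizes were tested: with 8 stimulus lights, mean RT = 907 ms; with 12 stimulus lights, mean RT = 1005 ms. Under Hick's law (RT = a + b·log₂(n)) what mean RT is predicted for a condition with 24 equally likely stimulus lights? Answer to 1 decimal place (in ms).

1172.5 ms

Fit slope and intercept:
  b = (1005 − 907) / (log₂ 12 − log₂ 8) = 98 / (3.5850 − 3) = 167.532 ms/bit
  a = 907 − 167.532 × 3 = 404.404 ms
Then RT(24) = 404.404 + 167.532 × log₂ 24 = 404.404 + 167.532 × 4.5850 ≈ 1172.532 ms.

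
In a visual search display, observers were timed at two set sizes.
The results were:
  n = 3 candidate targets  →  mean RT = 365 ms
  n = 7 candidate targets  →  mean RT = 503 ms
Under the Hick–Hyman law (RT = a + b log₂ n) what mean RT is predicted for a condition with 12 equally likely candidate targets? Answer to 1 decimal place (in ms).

Fit slope and intercept:
  b = (503 − 365) / (log₂ 7 − log₂ 3) = 138 / (2.8074 − 1.5850) = 112.893 ms/bit
  a = 365 − 112.893 × 1.5850 = 186.068 ms
Then RT(12) = 186.068 + 112.893 × log₂ 12 = 186.068 + 112.893 × 3.5850 ≈ 590.787 ms.

590.8 ms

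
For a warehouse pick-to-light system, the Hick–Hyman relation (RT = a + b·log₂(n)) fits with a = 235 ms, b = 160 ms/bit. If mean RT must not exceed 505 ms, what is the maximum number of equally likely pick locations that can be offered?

3

160·log₂ n ≤ 505 − 235 = 270, giving log₂ n ≤ 1.6875 and n ≤ 3.221. The largest whole number is 3.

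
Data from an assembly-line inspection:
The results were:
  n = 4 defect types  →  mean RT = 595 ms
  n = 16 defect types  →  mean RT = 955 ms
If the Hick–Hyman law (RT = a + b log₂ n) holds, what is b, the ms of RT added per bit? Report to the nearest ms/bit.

b = (RT₂ − RT₁)/(log₂ n₂ − log₂ n₁) = (955 − 595)/(4 − 2) = 180 ms/bit.

180 ms/bit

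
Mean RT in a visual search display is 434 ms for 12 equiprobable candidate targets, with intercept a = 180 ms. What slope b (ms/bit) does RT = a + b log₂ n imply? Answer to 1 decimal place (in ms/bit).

b = (434 − 180) / log₂(12) = 254 / 3.5850 = 70.852 ms/bit.

70.9 ms/bit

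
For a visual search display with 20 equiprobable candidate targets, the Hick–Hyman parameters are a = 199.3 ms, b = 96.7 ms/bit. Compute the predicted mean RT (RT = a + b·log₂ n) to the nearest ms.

log₂(20) = 4.3219 bits, so RT = 199.3 + 96.7 × 4.3219 ≈ 617.230 ms.

617 ms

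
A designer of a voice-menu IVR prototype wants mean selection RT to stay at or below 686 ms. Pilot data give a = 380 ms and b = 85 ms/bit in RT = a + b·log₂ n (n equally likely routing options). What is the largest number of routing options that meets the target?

12

85·log₂ n ≤ 686 − 380 = 306, giving log₂ n ≤ 3.6000 and n ≤ 12.126. The largest whole number is 12.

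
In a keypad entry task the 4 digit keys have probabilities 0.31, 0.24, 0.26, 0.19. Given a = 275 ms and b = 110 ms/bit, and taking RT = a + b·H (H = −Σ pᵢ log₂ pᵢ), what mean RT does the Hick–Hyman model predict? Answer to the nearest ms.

493 ms

H = 0.31·log₂(1/0.31) + 0.24·log₂(1/0.24) + 0.26·log₂(1/0.26) + 0.19·log₂(1/0.19) = 1.9784 bits.
RT = 275 + 110 × 1.9784 = 492.63 ms.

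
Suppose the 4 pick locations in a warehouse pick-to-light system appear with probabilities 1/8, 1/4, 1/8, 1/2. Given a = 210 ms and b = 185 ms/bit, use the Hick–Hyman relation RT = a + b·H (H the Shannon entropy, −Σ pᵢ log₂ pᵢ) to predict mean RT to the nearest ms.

534 ms

H = −Σ pᵢ log₂ pᵢ = 0.125·3 + 0.25·2 + 0.125·3 + 0.5·1 = 1.750 bits.
RT = 210 + 185 × 1.750 = 533.75 ms.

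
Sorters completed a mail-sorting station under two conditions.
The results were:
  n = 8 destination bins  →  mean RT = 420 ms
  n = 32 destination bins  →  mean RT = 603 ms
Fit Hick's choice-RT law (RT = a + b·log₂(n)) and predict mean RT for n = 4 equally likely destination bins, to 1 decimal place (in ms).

328.5 ms

Fit slope and intercept:
  b = (603 − 420) / (log₂ 32 − log₂ 8) = 183 / (5 − 3) = 91.500 ms/bit
  a = 420 − 91.500 × 3 = 145.500 ms
Then RT(4) = 145.500 + 91.500 × log₂ 4 = 145.500 + 91.500 × 2 ≈ 328.500 ms.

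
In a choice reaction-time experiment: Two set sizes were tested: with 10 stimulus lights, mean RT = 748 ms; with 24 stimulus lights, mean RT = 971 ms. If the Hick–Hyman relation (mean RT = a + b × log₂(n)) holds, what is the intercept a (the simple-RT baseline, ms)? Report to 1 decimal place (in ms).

b = (RT₂ − RT₁)/(log₂ n₂ − log₂ n₁) = (971 − 748)/(4.5850 − 3.3219) = 176.559 ms/bit.
a = RT₁ − b·log₂ n₁ = 748 − 176.559 × 3.3219 = 161.484 ms.

161.5 ms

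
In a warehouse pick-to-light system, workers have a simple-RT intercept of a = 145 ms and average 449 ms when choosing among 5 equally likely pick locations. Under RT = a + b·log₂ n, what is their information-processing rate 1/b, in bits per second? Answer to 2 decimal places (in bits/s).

b = (449 − 145)/log₂ 5 = 304/2.3219 = 130.926 ms per bit = 0.13093 s/bit; the reciprocal is 7.638 bits/s.

7.64 bits/s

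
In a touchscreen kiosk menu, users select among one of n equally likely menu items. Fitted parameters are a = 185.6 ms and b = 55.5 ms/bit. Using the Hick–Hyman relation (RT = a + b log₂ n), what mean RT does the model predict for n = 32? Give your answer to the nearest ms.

463 ms

log₂(32) = 5 bits, so RT = 185.6 + 55.5 × 5 ≈ 463.100 ms.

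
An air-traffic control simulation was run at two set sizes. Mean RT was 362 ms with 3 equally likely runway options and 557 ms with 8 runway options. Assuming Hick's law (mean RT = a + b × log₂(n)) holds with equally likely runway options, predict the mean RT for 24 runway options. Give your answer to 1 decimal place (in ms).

775.4 ms

Fit slope and intercept:
  b = (557 − 362) / (log₂ 8 − log₂ 3) = 195 / (3 − 1.5850) = 137.806 ms/bit
  a = 362 − 137.806 × 1.5850 = 143.583 ms
Then RT(24) = 143.583 + 137.806 × log₂ 24 = 143.583 + 137.806 × 4.5850 ≈ 775.417 ms.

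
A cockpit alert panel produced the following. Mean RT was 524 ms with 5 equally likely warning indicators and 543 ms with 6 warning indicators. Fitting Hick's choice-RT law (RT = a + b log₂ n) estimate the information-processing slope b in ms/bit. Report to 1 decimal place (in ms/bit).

72.2 ms/bit

b = (RT₂ − RT₁)/(log₂ n₂ − log₂ n₁) = (543 − 524)/(2.5850 − 2.3219) = 72.234 ms/bit.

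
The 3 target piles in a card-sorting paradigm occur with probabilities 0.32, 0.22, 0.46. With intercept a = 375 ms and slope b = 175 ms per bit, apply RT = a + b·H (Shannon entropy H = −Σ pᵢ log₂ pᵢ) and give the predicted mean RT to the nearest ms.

641 ms

H = 0.32·log₂(1/0.32) + 0.22·log₂(1/0.22) + 0.46·log₂(1/0.46) = 1.5219 bits.
RT = 375 + 175 × 1.5219 = 641.34 ms.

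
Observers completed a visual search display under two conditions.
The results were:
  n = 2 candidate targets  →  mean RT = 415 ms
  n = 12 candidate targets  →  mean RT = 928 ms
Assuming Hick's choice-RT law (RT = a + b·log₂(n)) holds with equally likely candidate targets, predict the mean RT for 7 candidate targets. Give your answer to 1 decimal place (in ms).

With log₂ n on the abscissa the relation is linear; from the two conditions:
  b = (928 − 415) / (log₂ 12 − log₂ 2) = 513 / (3.5850 − 1) = 198.455 ms/bit
  a = 415 − 198.455 × 1 = 216.545 ms
Then RT(7) = 216.545 + 198.455 × log₂ 7 = 216.545 + 198.455 × 2.8074 ≈ 773.680 ms.

773.7 ms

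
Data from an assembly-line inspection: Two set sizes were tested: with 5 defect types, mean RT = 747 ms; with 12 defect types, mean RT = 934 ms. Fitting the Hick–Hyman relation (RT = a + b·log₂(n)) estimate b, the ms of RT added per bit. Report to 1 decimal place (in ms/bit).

148.1 ms/bit

Slope: b = (934 − 747) / (log₂ 12 − log₂ 5) = 187/1.2630 = 148.056 ms/bit.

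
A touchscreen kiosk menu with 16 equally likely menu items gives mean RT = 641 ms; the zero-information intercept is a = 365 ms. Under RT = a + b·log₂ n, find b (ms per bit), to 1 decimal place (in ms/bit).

69.0 ms/bit

16 alternatives carry log₂ 16 = 4 bits; the choice cost is 641 − 365 = 276 ms, so b = 276/4 = 69.000 ms/bit.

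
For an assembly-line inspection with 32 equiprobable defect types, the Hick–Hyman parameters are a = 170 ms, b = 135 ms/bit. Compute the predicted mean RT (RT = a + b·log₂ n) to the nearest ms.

log₂(32) = 5 bits, so RT = 170 + 135 × 5 ≈ 845.000 ms.

845 ms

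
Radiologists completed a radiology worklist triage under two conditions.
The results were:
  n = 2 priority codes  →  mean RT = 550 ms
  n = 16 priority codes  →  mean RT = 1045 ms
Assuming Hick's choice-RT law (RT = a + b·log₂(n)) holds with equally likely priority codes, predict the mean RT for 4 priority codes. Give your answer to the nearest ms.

RT is linear in log₂ n, so two points fix the line:
  b = (1045 − 550) / (log₂ 16 − log₂ 2) = 495 / (4 − 1) = 165 ms/bit
  a = 550 − 165 × 1 = 385 ms
Then RT(4) = 385 + 165 × log₂ 4 = 385 + 165 × 2 ≈ 715.000 ms.

715 ms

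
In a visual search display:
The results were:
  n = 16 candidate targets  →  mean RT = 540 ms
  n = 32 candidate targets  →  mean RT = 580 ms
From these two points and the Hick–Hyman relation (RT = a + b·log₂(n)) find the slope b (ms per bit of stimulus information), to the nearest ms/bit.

Slope: b = (580 − 540) / (log₂ 32 − log₂ 16) = 40/1.0000 = 40 ms/bit.

40 ms/bit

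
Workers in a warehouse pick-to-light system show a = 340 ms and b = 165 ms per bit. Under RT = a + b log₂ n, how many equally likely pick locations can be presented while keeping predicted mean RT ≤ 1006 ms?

16

165·log₂ n ≤ 1006 − 340 = 666, giving log₂ n ≤ 4.0364 and n ≤ 16.408. The largest whole number is 16.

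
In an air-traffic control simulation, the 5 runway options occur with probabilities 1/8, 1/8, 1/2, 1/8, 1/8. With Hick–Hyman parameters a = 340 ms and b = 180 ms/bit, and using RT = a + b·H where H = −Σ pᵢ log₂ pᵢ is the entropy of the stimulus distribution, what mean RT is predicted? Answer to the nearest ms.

H = −Σ pᵢ log₂ pᵢ = 0.125·3 + 0.125·3 + 0.5·1 + 0.125·3 + 0.125·3 = 2.000 bits.
RT = 340 + 180 × 2.000 = 700.00 ms.

700 ms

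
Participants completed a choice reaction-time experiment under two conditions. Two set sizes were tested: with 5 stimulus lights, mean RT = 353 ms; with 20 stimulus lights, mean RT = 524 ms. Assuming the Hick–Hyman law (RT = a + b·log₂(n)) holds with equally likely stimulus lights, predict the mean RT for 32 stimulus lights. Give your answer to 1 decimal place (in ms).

Fit slope and intercept:
  b = (524 − 353) / (log₂ 20 − log₂ 5) = 171 / (4.3219 − 2.3219) = 85.500 ms/bit
  a = 353 − 85.500 × 2.3219 = 154.475 ms
Then RT(32) = 154.475 + 85.500 × log₂ 32 = 154.475 + 85.500 × 5 ≈ 581.975 ms.

582.0 ms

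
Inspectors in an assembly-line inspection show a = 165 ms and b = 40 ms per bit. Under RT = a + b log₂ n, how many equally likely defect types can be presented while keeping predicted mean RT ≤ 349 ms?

Set 165 + 40·log₂ n ≤ 349 → log₂ n ≤ (349 − 165)/40 = 4.6000.
So n ≤ 2^4.6000 = 24.251; the largest integer n is 24.

24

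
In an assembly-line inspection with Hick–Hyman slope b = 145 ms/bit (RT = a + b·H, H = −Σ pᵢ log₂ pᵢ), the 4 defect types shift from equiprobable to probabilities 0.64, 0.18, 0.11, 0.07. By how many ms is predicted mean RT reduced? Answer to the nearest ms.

76 ms

The RT saving is b·ΔH. Equiprobable H₀ = log₂(4) = 2.0000 bits; with the given probabilities H = 1.4762 bits.
b·(H₀ − H) = 145 × (2.0000 − 1.4762) = 75.95 ms.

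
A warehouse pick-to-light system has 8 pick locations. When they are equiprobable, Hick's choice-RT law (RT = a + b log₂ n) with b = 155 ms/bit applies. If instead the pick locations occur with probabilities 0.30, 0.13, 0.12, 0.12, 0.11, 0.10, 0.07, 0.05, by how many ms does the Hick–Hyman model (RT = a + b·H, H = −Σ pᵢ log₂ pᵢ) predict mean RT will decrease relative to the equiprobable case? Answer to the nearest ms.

30 ms

Equiprobable entropy H₀ = log₂ 8 = 3.0000 bits.
Skewed entropy H = −Σ pᵢ log₂ pᵢ = 2.8050 bits.
ΔRT = b·(H₀ − H) = 155 × 0.1950 = 30.23 ms.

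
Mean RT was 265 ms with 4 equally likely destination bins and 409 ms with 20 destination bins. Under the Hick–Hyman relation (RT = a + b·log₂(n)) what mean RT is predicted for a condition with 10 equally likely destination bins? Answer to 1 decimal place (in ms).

Fit slope and intercept:
  b = (409 − 265) / (log₂ 20 − log₂ 4) = 144 / (4.3219 − 2) = 62.017 ms/bit
  a = 265 − 62.017 × 2 = 140.965 ms
Then RT(10) = 140.965 + 62.017 × log₂ 10 = 140.965 + 62.017 × 3.3219 ≈ 346.983 ms.

347.0 ms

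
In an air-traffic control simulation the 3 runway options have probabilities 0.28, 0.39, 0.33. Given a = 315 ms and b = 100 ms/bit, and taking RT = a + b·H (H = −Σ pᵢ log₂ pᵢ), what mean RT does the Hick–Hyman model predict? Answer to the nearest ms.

Entropy contributions −pᵢ log₂ pᵢ: 0.5142, 0.5298, 0.5278; sum H = 1.5718 bits.
RT = a + bH = 315 + 100·1.5718 = 472.18 ms.

472 ms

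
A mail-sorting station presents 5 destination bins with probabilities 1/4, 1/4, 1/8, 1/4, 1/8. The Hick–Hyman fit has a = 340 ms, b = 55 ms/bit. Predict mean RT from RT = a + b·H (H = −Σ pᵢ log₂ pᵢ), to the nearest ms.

H = −Σ pᵢ log₂ pᵢ = 0.25·2 + 0.25·2 + 0.125·3 + 0.25·2 + 0.125·3 = 2.250 bits.
RT = 340 + 55 × 2.250 = 463.75 ms.

464 ms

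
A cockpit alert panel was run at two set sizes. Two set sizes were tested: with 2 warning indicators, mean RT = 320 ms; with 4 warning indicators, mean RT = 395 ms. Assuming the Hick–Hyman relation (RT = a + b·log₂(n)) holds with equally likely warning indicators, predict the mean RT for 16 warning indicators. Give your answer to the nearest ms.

With log₂ n on the abscissa the relation is linear; from the two conditions:
  b = (395 − 320) / (log₂ 4 − log₂ 2) = 75 / (2 − 1) = 75 ms/bit
  a = 320 − 75 × 1 = 245 ms
Then RT(16) = 245 + 75 × log₂ 16 = 245 + 75 × 4 ≈ 545.000 ms.

545 ms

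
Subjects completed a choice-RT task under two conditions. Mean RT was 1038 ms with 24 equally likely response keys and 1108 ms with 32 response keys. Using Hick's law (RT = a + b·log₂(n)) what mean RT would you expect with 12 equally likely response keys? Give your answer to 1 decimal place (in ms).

Fit slope and intercept:
  b = (1108 − 1038) / (log₂ 32 − log₂ 24) = 70 / (5 − 4.5850) = 168.659 ms/bit
  a = 1038 − 168.659 × 4.5850 = 264.703 ms
Then RT(12) = 264.703 + 168.659 × log₂ 12 = 264.703 + 168.659 × 3.5850 ≈ 869.341 ms.

869.3 ms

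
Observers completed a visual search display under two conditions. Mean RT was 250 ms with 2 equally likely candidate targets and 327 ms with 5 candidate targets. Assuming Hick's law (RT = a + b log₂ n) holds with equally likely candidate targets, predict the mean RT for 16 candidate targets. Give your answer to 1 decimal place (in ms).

With log₂ n on the abscissa the relation is linear; from the two conditions:
  b = (327 − 250) / (log₂ 5 − log₂ 2) = 77 / (2.3219 − 1) = 58.248 ms/bit
  a = 250 − 58.248 × 1 = 191.752 ms
Then RT(16) = 191.752 + 58.248 × log₂ 16 = 191.752 + 58.248 × 4 ≈ 424.745 ms.

424.7 ms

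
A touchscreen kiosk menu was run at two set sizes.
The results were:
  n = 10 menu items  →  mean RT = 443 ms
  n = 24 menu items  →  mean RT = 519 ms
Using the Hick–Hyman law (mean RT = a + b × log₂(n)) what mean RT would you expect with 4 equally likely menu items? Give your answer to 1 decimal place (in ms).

363.5 ms

RT is linear in log₂ n, so two points fix the line:
  b = (519 − 443) / (log₂ 24 − log₂ 10) = 76 / (4.5850 − 3.3219) = 60.173 ms/bit
  a = 443 − 60.173 × 3.3219 = 243.111 ms
Then RT(4) = 243.111 + 60.173 × log₂ 4 = 243.111 + 60.173 × 2 ≈ 363.456 ms.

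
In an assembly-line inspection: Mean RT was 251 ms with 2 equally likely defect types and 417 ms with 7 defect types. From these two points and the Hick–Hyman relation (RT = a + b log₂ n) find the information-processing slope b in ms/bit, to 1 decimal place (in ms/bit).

The slope on a log₂ axis is (417 − 251) / (2.8074 − 1) = 91.847 ms/bit.

91.8 ms/bit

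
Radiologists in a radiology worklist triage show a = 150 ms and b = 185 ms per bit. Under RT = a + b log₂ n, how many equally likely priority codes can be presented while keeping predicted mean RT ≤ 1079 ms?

32

Set 150 + 185·log₂ n ≤ 1079 → log₂ n ≤ (1079 − 150)/185 = 5.0216.
So n ≤ 2^5.0216 = 32.483; the largest integer n is 32.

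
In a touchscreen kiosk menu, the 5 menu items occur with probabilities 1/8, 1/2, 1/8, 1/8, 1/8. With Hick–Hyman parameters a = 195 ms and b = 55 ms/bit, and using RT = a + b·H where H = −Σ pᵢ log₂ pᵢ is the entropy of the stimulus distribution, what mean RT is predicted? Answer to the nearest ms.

305 ms

H = −Σ pᵢ log₂ pᵢ = 0.125·3 + 0.5·1 + 0.125·3 + 0.125·3 + 0.125·3 = 2.000 bits.
RT = 195 + 55 × 2.000 = 305.00 ms.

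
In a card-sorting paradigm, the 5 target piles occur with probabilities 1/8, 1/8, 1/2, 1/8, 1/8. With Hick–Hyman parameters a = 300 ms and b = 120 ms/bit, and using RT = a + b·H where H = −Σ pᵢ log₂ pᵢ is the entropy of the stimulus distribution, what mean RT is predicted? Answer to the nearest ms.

540 ms

Each term −pᵢ log₂ pᵢ: 0.125·3 + 0.125·3 + 0.5·1 + 0.125·3 + 0.125·3; summed, H = 2.000 bits.
Mean RT = a + bH = 300 + 120·2.000 = 540.00 ms.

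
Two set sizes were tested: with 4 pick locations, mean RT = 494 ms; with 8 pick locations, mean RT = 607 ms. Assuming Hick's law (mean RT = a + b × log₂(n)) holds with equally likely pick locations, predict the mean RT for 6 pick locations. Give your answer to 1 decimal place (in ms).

560.1 ms

Solve the two-equation system in a and b:
  b = (607 − 494) / (log₂ 8 − log₂ 4) = 113 / (3 − 2) = 113.000 ms/bit
  a = 494 − 113.000 × 2 = 268.000 ms
Then RT(6) = 268.000 + 113.000 × log₂ 6 = 268.000 + 113.000 × 2.5850 ≈ 560.101 ms.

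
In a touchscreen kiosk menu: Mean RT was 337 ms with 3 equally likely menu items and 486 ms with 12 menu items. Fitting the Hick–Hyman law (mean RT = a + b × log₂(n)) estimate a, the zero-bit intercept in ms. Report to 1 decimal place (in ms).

218.9 ms

Slope: b = (486 − 337) / (log₂ 12 − log₂ 3) = 149/2.0000 = 74.500 ms/bit.
Intercept: a = 337 − 74.500·log₂(3) = 218.920 ms.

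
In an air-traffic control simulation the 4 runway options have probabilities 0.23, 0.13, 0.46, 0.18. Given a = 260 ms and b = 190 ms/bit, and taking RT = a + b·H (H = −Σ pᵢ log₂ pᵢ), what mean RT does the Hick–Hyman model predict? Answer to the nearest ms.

608 ms

H = 0.23·log₂(1/0.23) + 0.13·log₂(1/0.13) + 0.46·log₂(1/0.46) + 0.18·log₂(1/0.18) = 1.8310 bits.
RT = 260 + 190 × 1.8310 = 607.88 ms.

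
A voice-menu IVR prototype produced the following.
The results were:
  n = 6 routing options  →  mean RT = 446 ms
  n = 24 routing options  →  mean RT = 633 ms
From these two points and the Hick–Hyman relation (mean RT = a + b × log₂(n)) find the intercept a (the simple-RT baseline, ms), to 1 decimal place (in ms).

b = (RT₂ − RT₁)/(log₂ n₂ − log₂ n₁) = (633 − 446)/(4.5850 − 2.5850) = 93.500 ms/bit.
a = RT₁ − b·log₂ n₁ = 446 − 93.500 × 2.5850 = 204.306 ms.

204.3 ms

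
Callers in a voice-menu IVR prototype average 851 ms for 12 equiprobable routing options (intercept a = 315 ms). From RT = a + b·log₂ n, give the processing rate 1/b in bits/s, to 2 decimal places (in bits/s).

Choice component = 851 − 315 = 536 ms over log₂(12) = 3.5850 bits.
b = 536 / 3.5850 = 149.513 ms/bit, so 1/b = 6.688 bits/s.

6.69 bits/s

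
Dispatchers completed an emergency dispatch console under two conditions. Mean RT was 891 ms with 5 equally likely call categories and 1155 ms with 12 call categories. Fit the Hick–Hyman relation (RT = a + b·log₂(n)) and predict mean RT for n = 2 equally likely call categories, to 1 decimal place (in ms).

RT is linear in log₂ n, so two points fix the line:
  b = (1155 − 891) / (log₂ 12 − log₂ 5) = 264 / (3.5850 − 2.3219) = 209.020 ms/bit
  a = 891 − 209.020 × 2.3219 = 405.670 ms
Then RT(2) = 405.670 + 209.020 × log₂ 2 = 405.670 + 209.020 × 1 ≈ 614.690 ms.

614.7 ms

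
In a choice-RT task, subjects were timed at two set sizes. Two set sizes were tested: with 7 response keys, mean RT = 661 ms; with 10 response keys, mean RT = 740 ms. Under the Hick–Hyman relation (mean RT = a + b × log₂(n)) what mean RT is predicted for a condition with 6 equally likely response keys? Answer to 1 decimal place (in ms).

626.9 ms

With log₂ n on the abscissa the relation is linear; from the two conditions:
  b = (740 − 661) / (log₂ 10 − log₂ 7) = 79 / (3.3219 − 2.8074) = 153.525 ms/bit
  a = 661 − 153.525 × 2.8074 = 230.000 ms
Then RT(6) = 230.000 + 153.525 × log₂ 6 = 230.000 + 153.525 × 2.5850 ≈ 626.857 ms.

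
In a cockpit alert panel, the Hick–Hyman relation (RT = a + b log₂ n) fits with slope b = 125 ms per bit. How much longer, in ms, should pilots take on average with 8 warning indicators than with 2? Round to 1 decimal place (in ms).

250.0 ms

Only the slope matters, since a is common to both: ΔRT = b·log₂(n₂/n₁).
log₂(8) − log₂(2) = log₂(8/2) = log₂(4) = 2.
ΔRT = 125 × 2.0000 = 250.000 ms.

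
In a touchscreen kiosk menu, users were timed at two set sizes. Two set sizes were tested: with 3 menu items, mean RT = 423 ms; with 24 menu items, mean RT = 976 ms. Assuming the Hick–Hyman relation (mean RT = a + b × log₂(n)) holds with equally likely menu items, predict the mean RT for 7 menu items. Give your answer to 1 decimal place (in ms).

Solve the two-equation system in a and b:
  b = (976 − 423) / (log₂ 24 − log₂ 3) = 553 / (4.5850 − 1.5850) = 184.333 ms/bit
  a = 423 − 184.333 × 1.5850 = 130.839 ms
Then RT(7) = 130.839 + 184.333 × log₂ 7 = 130.839 + 184.333 × 2.8074 ≈ 648.328 ms.

648.3 ms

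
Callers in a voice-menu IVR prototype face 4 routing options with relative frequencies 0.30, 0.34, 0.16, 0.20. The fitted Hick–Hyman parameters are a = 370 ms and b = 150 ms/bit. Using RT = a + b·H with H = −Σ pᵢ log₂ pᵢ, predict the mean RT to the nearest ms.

661 ms

Entropy contributions −pᵢ log₂ pᵢ: 0.5211, 0.5292, 0.4230, 0.4644; sum H = 1.9377 bits.
RT = a + bH = 370 + 150·1.9377 = 660.65 ms.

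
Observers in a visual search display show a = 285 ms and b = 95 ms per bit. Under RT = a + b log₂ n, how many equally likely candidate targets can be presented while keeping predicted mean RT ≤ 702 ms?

Information budget: (702 − 285)/95 = 4.3895 bits, so n ≤ 2^4.3895 = 20.959 → at most 20.

20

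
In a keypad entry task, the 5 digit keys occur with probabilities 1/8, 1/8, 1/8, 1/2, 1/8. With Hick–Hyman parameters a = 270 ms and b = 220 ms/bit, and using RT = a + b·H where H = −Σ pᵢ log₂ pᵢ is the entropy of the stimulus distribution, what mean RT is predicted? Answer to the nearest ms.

H = −Σ pᵢ log₂ pᵢ = 0.125·3 + 0.125·3 + 0.125·3 + 0.5·1 + 0.125·3 = 2.000 bits.
RT = 270 + 220 × 2.000 = 710.00 ms.

710 ms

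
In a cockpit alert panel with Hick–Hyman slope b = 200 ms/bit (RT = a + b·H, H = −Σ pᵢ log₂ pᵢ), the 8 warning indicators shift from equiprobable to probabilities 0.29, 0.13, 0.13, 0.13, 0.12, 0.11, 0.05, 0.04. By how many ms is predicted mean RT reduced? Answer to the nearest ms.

43 ms

The RT saving is b·ΔH. Equiprobable H₀ = log₂(8) = 3.0000 bits; with the given probabilities H = 2.7850 bits.
b·(H₀ − H) = 200 × (3.0000 − 2.7850) = 42.99 ms.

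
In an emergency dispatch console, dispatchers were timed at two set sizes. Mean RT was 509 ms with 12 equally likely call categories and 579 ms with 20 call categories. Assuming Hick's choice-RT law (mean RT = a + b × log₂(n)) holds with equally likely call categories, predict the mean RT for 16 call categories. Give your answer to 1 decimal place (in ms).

548.4 ms

Solve the two-equation system in a and b:
  b = (579 − 509) / (log₂ 20 − log₂ 12) = 70 / (4.3219 − 3.5850) = 94.984 ms/bit
  a = 509 − 94.984 × 3.5850 = 168.486 ms
Then RT(16) = 168.486 + 94.984 × log₂ 16 = 168.486 + 94.984 × 4 ≈ 548.422 ms.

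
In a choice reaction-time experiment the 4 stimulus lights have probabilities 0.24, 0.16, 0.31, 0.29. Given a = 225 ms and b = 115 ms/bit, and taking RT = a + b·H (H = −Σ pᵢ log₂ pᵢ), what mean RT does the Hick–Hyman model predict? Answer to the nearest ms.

450 ms

Entropy contributions −pᵢ log₂ pᵢ: 0.4941, 0.4230, 0.5238, 0.5179; sum H = 1.9588 bits.
RT = a + bH = 225 + 115·1.9588 = 450.27 ms.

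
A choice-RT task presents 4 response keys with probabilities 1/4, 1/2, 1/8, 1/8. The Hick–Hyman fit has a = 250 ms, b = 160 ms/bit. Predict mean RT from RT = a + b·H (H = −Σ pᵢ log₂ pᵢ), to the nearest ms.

530 ms

Each term −pᵢ log₂ pᵢ: 0.25·2 + 0.5·1 + 0.125·3 + 0.125·3; summed, H = 1.750 bits.
Mean RT = a + bH = 250 + 160·1.750 = 530.00 ms.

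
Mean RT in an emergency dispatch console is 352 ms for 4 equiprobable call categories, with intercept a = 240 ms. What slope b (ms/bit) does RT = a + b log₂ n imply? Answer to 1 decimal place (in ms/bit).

4 alternatives carry log₂ 4 = 2 bits; the choice cost is 352 − 240 = 112 ms, so b = 112/2 = 56.000 ms/bit.

56.0 ms/bit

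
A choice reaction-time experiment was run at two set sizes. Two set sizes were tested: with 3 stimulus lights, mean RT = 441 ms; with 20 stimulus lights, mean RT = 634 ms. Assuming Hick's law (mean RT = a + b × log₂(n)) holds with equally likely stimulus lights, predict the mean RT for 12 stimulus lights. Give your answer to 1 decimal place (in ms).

Fit slope and intercept:
  b = (634 − 441) / (log₂ 20 − log₂ 3) = 193 / (4.3219 − 1.5850) = 70.516 ms/bit
  a = 441 − 70.516 × 1.5850 = 329.235 ms
Then RT(12) = 329.235 + 70.516 × log₂ 12 = 329.235 + 70.516 × 3.5850 ≈ 582.032 ms.

582.0 ms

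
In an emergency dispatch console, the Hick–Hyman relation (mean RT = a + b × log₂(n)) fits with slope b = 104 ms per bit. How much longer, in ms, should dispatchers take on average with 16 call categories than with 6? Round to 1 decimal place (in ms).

147.2 ms

Only the slope matters, since a is common to both: ΔRT = b·log₂(n₂/n₁).
log₂(16) − log₂(6) = 4 − 2.5850 = 1.4150.
ΔRT = 104 × 1.4150 = 147.164 ms.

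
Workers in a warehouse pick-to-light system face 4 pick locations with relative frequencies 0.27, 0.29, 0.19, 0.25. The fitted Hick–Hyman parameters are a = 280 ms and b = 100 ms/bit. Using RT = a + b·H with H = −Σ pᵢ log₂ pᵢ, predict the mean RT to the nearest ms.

478 ms

H = 0.27·log₂(1/0.27) + 0.29·log₂(1/0.29) + 0.19·log₂(1/0.19) + 0.25·log₂(1/0.25) = 1.9832 bits.
RT = 280 + 100 × 1.9832 = 478.32 ms.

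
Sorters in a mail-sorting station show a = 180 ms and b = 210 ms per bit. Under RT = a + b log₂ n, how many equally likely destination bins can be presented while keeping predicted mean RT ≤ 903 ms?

Information budget: (903 − 180)/210 = 3.4429 bits, so n ≤ 2^3.4429 = 10.874 → at most 10.

10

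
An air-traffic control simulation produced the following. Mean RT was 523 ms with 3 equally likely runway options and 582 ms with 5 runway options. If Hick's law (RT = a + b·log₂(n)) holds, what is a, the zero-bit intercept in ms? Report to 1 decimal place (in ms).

The slope on a log₂ axis is (582 − 523) / (2.3219 − 1.5850) = 80.058 ms/bit.
a = RT₁ − b·log₂ n₁ = 523 − 80.058 × 1.5850 = 396.111 ms.

396.1 ms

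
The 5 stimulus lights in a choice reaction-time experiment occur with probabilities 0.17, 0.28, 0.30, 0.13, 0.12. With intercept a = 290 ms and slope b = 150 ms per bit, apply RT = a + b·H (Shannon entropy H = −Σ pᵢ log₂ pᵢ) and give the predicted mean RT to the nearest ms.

623 ms

Entropy contributions −pᵢ log₂ pᵢ: 0.4346, 0.5142, 0.5211, 0.3826, 0.3671; sum H = 2.2196 bits.
RT = a + bH = 290 + 150·2.2196 = 622.94 ms.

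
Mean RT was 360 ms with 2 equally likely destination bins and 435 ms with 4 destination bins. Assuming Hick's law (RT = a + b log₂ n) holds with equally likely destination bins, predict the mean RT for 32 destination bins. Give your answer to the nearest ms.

Solve the two-equation system in a and b:
  b = (435 − 360) / (log₂ 4 − log₂ 2) = 75 / (2 − 1) = 75 ms/bit
  a = 360 − 75 × 1 = 285 ms
Then RT(32) = 285 + 75 × log₂ 32 = 285 + 75 × 5 ≈ 660.000 ms.

660 ms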